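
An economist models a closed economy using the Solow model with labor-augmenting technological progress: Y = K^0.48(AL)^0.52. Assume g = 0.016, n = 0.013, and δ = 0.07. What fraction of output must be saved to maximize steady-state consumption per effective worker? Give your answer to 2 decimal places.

s_gold = 0.48

n + g + δ = 0.013 + 0.016 + 0.07 = 0.099.
At the golden rule MPK = n+g+δ, and in any Cobb-Douglas steady state s = (n+g+δ)·k/y = MPK·k/y = capital's share 0.48.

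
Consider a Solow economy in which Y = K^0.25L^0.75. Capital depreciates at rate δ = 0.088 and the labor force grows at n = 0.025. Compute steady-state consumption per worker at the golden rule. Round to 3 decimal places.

c_gold ≈ 0.977

The effective depreciation rate is n + δ = 0.025 + 0.088 = 0.113.
Maximizing c = f(k) − (n+δ)·k gives f'(k) = n+δ, i.e. 0.25·k^(0.25−1) = 0.113, so k_gold = (0.25/0.113)^(1/0.75) ≈ 2.8828.
y_gold = 2.8828^0.25 ≈ 1.3030.
c_gold = y_gold − (n+δ)·k_gold = 1.3030 − 0.113·2.8828 ≈ 0.9773.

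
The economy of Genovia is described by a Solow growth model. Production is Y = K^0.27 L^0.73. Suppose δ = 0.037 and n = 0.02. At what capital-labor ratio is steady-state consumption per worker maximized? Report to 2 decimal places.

Capital per worker breaks even when investment replaces (n + δ)·k; here n + δ = 0.057.
Golden rule sets MPK = n+δ: 0.27·k^(0.27−1) = 0.057, so k_gold = (0.27/0.057)^(1/0.73) ≈ 8.4203.

k_gold ≈ 8.42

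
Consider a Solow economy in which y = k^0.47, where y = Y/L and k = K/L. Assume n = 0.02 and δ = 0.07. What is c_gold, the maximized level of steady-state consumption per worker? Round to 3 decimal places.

c_gold ≈ 2.295

The effective depreciation rate is n + δ = 0.02 + 0.07 = 0.09.
At the golden rule the marginal product of capital equals n+δ: 0.47·k^(0.47−1) = 0.09. Solving, k_gold = (0.47/0.09)^(1/0.53) ≈ 22.6175.
y_gold = 22.6175^0.47 ≈ 4.3310.
c_gold = y_gold − (n+δ)·k_gold = 4.3310 − 0.09·22.6175 ≈ 2.2954.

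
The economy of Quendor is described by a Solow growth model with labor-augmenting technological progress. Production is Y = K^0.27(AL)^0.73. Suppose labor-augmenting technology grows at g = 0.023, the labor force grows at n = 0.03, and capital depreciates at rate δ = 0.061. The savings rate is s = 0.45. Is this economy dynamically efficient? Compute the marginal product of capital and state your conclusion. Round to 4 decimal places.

Break-even investment rate: n + g + δ = 0.03 + 0.023 + 0.061 = 0.114.
Steady-state k*: s·k^0.27 = 0.114·k gives k* = (0.45/0.114)^(1/0.73) ≈ 6.5593.
MPK = 0.27·6.5593^(-0.73) ≈ 0.0684.
MPK < n+g+δ = 0.114, so the economy is dynamically inefficient (over-saving).

dynamically inefficient; MPK ≈ 0.0684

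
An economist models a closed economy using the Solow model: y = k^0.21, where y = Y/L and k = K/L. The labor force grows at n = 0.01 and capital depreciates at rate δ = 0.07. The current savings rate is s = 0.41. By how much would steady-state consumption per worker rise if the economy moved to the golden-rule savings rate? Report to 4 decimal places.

The effective depreciation rate is n + δ = 0.01 + 0.07 = 0.08.
Current steady state (s = 0.41): k* = (0.41/0.08)^(1/0.79) ≈ 7.9131, y* = 7.9131^0.21 ≈ 1.5440, c* = (1−0.41)·1.5440 ≈ 0.9110.
Maximizing c = f(k) − (n+δ)·k gives f'(k) = n+δ, i.e. 0.21·k^(0.21−1) = 0.08, so k_gold = (0.21/0.08)^(1/0.79) ≈ 3.3927.
y_gold = 3.3927^0.21 ≈ 1.2925, c_gold = y_gold − 0.08·k_gold ≈ 1.0210.
Gain: Δc = 1.0210 − 0.9110 ≈ 0.1101.

Δc ≈ 0.1101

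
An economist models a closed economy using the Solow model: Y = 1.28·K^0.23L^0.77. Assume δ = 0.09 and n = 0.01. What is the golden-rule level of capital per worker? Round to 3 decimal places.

k_gold ≈ 4.065

n + δ = 0.01 + 0.09 = 0.1.
Setting f'(k) = n+δ gives 0.23·1.28·k^(0.23−1) = 0.1, hence k_gold = (0.23·1.28/0.1)^(1/0.77) ≈ 4.0645.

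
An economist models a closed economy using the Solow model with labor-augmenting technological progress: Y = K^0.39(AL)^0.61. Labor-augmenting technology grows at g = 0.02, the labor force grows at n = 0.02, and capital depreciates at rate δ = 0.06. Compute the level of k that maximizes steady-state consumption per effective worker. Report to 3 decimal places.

Capital per effective worker breaks even when investment replaces (n + g + δ)·k; here n + g + δ = 0.1.
At the golden rule the marginal product of capital equals n+g+δ: 0.39·k^(0.39−1) = 0.1. Solving, k_gold = (0.39/0.1)^(1/0.61) ≈ 9.3102.

k_gold ≈ 9.310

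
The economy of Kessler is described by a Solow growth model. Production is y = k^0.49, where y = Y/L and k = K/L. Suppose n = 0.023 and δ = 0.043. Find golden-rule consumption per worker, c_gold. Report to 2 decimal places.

The effective depreciation rate is n + δ = 0.023 + 0.043 = 0.066.
Maximizing c = f(k) − (n+δ)·k gives f'(k) = n+δ, i.e. 0.49·k^(0.49−1) = 0.066, so k_gold = (0.49/0.066)^(1/0.51) ≈ 50.9520.
y_gold = 50.9520^0.49 ≈ 6.8629.
c_gold = y_gold − (n+δ)·k_gold = 6.8629 − 0.066·50.9520 ≈ 3.5001.

c_gold ≈ 3.50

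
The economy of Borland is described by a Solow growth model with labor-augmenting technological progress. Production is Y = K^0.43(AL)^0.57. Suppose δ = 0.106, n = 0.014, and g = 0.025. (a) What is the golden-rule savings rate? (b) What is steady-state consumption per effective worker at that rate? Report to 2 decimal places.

Break-even investment rate: n + g + δ = 0.014 + 0.025 + 0.106 = 0.145.
For Cobb-Douglas, s_gold equals capital's share: s_gold = 0.43.
Maximizing c = f(k) − (n+g+δ)·k gives f'(k) = n+g+δ, i.e. 0.43·k^(0.43−1) = 0.145, so k_gold = (0.43/0.145)^(1/0.57) ≈ 6.7336.
y_gold = 6.7336^0.43 ≈ 2.2706; c_gold = (1−0.43)·y_gold ≈ 1.2943.

(a) s_gold = 0.43; (b) c_gold ≈ 1.29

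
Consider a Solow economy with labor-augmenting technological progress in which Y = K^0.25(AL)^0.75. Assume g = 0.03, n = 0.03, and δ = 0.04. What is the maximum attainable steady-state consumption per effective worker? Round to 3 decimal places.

Break-even investment rate: n + g + δ = 0.03 + 0.03 + 0.04 = 0.1.
Setting f'(k) = n+g+δ gives 0.25·k^(0.25−1) = 0.1, hence k_gold = (0.25/0.1)^(1/0.75) ≈ 3.3930.
y_gold = 3.3930^0.25 ≈ 1.3572.
c_gold = y_gold − (n+g+δ)·k_gold = 1.3572 − 0.1·3.3930 ≈ 1.0179.

c_gold ≈ 1.018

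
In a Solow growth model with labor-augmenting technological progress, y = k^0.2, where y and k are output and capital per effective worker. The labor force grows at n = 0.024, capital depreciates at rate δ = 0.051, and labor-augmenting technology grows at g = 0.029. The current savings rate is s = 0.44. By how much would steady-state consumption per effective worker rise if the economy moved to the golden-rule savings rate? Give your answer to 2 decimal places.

Δc ≈ 0.14

The effective depreciation rate is n + g + δ = 0.024 + 0.029 + 0.051 = 0.104.
Current steady state (s = 0.44): k* = (0.44/0.104)^(1/0.8) ≈ 6.0677, y* = 6.0677^0.2 ≈ 1.4342, c* = (1−0.44)·1.4342 ≈ 0.8031.
At the golden rule the marginal product of capital equals n+g+δ: 0.2·k^(0.2−1) = 0.104. Solving, k_gold = (0.2/0.104)^(1/0.8) ≈ 2.2646.
y_gold = 2.2646^0.2 ≈ 1.1776, c_gold = y_gold − 0.104·k_gold ≈ 0.9421.
Gain: Δc = 0.9421 − 0.8031 ≈ 0.1389.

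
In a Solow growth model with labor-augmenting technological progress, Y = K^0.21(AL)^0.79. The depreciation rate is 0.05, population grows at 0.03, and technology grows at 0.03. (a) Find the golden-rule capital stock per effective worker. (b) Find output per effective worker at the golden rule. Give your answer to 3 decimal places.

Break-even investment rate: n + g + δ = 0.03 + 0.03 + 0.05 = 0.11.
At the golden rule the marginal product of capital equals n+g+δ: 0.21·k^(0.21−1) = 0.11. Solving, k_gold = (0.21/0.11)^(1/0.79) ≈ 2.2671.
y_gold = 2.2671^0.21 ≈ 1.1875.

(a) k_gold ≈ 2.267; (b) y_gold ≈ 1.188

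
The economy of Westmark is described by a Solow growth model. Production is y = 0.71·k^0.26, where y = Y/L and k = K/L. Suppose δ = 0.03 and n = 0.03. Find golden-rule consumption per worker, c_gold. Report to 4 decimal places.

c_gold ≈ 0.7798

Break-even investment rate: n + δ = 0.03 + 0.03 = 0.06.
Setting f'(k) = n+δ gives 0.26·0.71·k^(0.26−1) = 0.06, hence k_gold = (0.26·0.71/0.06)^(1/0.74) ≈ 4.5663.
y_gold = 0.71·4.5663^0.26 ≈ 1.0538.
c_gold = y_gold − (n+δ)·k_gold = 1.0538 − 0.06·4.5663 ≈ 0.7798.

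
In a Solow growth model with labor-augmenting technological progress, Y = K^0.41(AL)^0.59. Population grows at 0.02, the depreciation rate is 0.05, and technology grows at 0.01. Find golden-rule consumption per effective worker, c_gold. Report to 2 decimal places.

c_gold ≈ 1.84

Capital per effective worker breaks even when investment replaces (n + g + δ)·k; here n + g + δ = 0.08.
Golden rule sets MPK = n+g+δ: 0.41·k^(0.41−1) = 0.08, so k_gold = (0.41/0.08)^(1/0.59) ≈ 15.9541.
y_gold = 15.9541^0.41 ≈ 3.1130.
c_gold = y_gold − (n+g+δ)·k_gold = 3.1130 − 0.08·15.9541 ≈ 1.8367.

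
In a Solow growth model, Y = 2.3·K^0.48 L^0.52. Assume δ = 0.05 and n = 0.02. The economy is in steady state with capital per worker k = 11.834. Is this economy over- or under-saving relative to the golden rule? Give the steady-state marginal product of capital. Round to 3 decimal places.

n + δ = 0.02 + 0.05 = 0.07.
MPK = 0.48·2.3·k^(0.48−1) = 0.48·2.3·11.834^(-0.52) ≈ 0.3055.
MPK > 0.07, so the economy is dynamically efficient (under-saving).

under-saving; MPK ≈ 0.305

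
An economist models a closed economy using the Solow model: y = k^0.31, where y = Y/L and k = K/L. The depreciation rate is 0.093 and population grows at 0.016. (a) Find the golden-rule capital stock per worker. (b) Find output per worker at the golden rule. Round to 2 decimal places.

The effective depreciation rate is n + δ = 0.016 + 0.093 = 0.109.
At the golden rule the marginal product of capital equals n+δ: 0.31·k^(0.31−1) = 0.109. Solving, k_gold = (0.31/0.109)^(1/0.69) ≈ 4.5486.
y_gold = 4.5486^0.31 ≈ 1.5993.

(a) k_gold ≈ 4.55; (b) y_gold ≈ 1.60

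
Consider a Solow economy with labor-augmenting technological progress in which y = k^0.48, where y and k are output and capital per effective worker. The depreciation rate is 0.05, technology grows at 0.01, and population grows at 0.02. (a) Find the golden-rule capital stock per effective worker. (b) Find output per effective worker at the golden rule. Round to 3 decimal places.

(a) k_gold ≈ 31.365; (b) y_gold ≈ 5.227

The effective depreciation rate is n + g + δ = 0.02 + 0.01 + 0.05 = 0.08.
Setting f'(k) = n+g+δ gives 0.48·k^(0.48−1) = 0.08, hence k_gold = (0.48/0.08)^(1/0.52) ≈ 31.3650.
y_gold = 31.3650^0.48 ≈ 5.2275.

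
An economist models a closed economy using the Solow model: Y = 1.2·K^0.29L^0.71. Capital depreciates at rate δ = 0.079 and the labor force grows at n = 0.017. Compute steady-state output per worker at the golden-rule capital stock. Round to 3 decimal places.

y_gold ≈ 2.031

The effective depreciation rate is n + δ = 0.017 + 0.079 = 0.096.
Golden rule sets MPK = n+δ: 0.29·1.2·k^(0.29−1) = 0.096, so k_gold = (0.29·1.2/0.096)^(1/0.71) ≈ 6.1342.
Output: y_gold = 1.2·k_gold^0.29 = 1.2·6.1342^0.29 ≈ 2.0306.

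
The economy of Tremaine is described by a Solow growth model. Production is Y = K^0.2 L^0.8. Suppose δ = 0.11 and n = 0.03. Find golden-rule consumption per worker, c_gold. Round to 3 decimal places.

The effective depreciation rate is n + δ = 0.03 + 0.11 = 0.14.
Golden rule sets MPK = n+δ: 0.2·k^(0.2−1) = 0.14, so k_gold = (0.2/0.14)^(1/0.8) ≈ 1.5618.
y_gold = 1.5618^0.2 ≈ 1.0933.
c_gold = y_gold − (n+δ)·k_gold = 1.0933 − 0.14·1.5618 ≈ 0.8746.

c_gold ≈ 0.875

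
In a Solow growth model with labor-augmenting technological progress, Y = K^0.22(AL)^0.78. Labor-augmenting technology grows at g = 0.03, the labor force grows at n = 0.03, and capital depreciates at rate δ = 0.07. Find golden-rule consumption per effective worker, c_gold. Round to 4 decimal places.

n + g + δ = 0.03 + 0.03 + 0.07 = 0.13.
At the golden rule the marginal product of capital equals n+g+δ: 0.22·k^(0.22−1) = 0.13. Solving, k_gold = (0.22/0.13)^(1/0.78) ≈ 1.9630.
y_gold = 1.9630^0.22 ≈ 1.1600.
c_gold = y_gold − (n+g+δ)·k_gold = 1.1600 − 0.13·1.9630 ≈ 0.9048.

c_gold ≈ 0.9048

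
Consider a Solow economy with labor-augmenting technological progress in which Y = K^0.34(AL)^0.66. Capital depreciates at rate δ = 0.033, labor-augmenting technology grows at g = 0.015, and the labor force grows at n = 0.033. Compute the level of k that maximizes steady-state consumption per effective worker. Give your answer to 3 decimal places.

k_gold ≈ 8.789

Break-even investment rate: n + g + δ = 0.033 + 0.015 + 0.033 = 0.081.
Setting f'(k) = n+g+δ gives 0.34·k^(0.34−1) = 0.081, hence k_gold = (0.34/0.081)^(1/0.66) ≈ 8.7888.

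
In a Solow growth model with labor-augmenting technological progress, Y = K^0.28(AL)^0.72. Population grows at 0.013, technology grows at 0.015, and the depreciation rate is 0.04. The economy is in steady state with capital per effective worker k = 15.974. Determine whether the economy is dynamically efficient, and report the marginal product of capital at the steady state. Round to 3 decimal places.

dynamically inefficient; MPK ≈ 0.038

The effective depreciation rate is n + g + δ = 0.013 + 0.015 + 0.04 = 0.068.
MPK = 0.28·k^(0.28−1) = 0.28·15.974^(-0.72) ≈ 0.0381.
MPK < 0.068, so the economy is dynamically inefficient (over-saving).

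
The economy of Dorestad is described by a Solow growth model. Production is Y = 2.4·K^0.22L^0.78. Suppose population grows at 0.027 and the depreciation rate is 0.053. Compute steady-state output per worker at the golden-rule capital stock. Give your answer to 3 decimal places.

The effective depreciation rate is n + δ = 0.027 + 0.053 = 0.08.
At the golden rule the marginal product of capital equals n+δ: 0.22·2.4·k^(0.22−1) = 0.08. Solving, k_gold = (0.22·2.4/0.08)^(1/0.78) ≈ 11.2382.
Output: y_gold = 2.4·k_gold^0.22 = 2.4·11.2382^0.22 ≈ 4.0866.

y_gold ≈ 4.087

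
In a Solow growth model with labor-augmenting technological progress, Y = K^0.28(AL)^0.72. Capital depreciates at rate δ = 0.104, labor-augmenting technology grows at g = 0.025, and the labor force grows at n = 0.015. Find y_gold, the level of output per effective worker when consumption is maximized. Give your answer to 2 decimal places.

Break-even investment rate: n + g + δ = 0.015 + 0.025 + 0.104 = 0.144.
At the golden rule the marginal product of capital equals n+g+δ: 0.28·k^(0.28−1) = 0.144. Solving, k_gold = (0.28/0.144)^(1/0.72) ≈ 2.5183.
Output: y_gold = k_gold^0.28 = 2.5183^0.28 ≈ 1.2951.

y_gold ≈ 1.30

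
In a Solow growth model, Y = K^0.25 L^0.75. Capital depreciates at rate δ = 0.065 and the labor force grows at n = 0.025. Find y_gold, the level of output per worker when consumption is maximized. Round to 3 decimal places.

y_gold ≈ 1.406

Break-even investment rate: n + δ = 0.025 + 0.065 = 0.09.
Maximizing c = f(k) − (n+δ)·k gives f'(k) = n+δ, i.e. 0.25·k^(0.25−1) = 0.09, so k_gold = (0.25/0.09)^(1/0.75) ≈ 3.9048.
Output: y_gold = k_gold^0.25 = 3.9048^0.25 ≈ 1.4057.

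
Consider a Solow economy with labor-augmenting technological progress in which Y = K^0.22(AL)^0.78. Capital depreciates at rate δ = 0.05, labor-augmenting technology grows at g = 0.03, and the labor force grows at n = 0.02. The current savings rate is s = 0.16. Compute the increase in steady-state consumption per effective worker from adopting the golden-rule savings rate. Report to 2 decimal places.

Δc ≈ 0.02

Break-even investment rate: n + g + δ = 0.02 + 0.03 + 0.05 = 0.1.
Current steady state (s = 0.16): k* = (0.16/0.1)^(1/0.78) ≈ 1.8268, y* = 1.8268^0.22 ≈ 1.1418, c* = (1−0.16)·1.1418 ≈ 0.9591.
Golden rule sets MPK = n+g+δ: 0.22·k^(0.22−1) = 0.1, so k_gold = (0.22/0.1)^(1/0.78) ≈ 2.7479.
y_gold = 2.7479^0.22 ≈ 1.2491, c_gold = y_gold − 0.1·k_gold ≈ 0.9743.
Gain: Δc = 0.9743 − 0.9591 ≈ 0.0152.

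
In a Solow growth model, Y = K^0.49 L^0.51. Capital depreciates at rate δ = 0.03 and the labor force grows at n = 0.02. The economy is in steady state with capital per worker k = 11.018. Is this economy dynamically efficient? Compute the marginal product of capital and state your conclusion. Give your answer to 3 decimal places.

dynamically efficient; MPK ≈ 0.144

Break-even investment rate: n + δ = 0.02 + 0.03 = 0.05.
MPK = 0.49·k^(0.49−1) = 0.49·11.018^(-0.51) ≈ 0.1441.
MPK > 0.05, so the economy is dynamically efficient (under-saving).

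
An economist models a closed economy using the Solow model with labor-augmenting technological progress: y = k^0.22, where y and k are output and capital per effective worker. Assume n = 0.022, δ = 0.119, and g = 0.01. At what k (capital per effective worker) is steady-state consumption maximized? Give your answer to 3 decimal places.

Capital per effective worker breaks even when investment replaces (n + g + δ)·k; here n + g + δ = 0.151.
Setting f'(k) = n+g+δ gives 0.22·k^(0.22−1) = 0.151, hence k_gold = (0.22/0.151)^(1/0.78) ≈ 1.6201.

k_gold ≈ 1.620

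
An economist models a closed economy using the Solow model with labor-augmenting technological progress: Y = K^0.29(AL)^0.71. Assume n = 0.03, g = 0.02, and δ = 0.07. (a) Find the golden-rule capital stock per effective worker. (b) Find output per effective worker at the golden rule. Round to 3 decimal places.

(a) k_gold ≈ 3.465; (b) y_gold ≈ 1.434

n + g + δ = 0.03 + 0.02 + 0.07 = 0.12.
Golden rule sets MPK = n+g+δ: 0.29·k^(0.29−1) = 0.12, so k_gold = (0.29/0.12)^(1/0.71) ≈ 3.4653.
y_gold = 3.4653^0.29 ≈ 1.4339.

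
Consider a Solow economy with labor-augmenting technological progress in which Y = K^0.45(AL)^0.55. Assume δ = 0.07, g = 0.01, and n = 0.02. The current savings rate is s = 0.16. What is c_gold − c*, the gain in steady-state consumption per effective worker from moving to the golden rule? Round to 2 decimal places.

Δc ≈ 0.65

n + g + δ = 0.02 + 0.01 + 0.07 = 0.1.
Current steady state (s = 0.16): k* = (0.16/0.1)^(1/0.55) ≈ 2.3503, y* = 2.3503^0.45 ≈ 1.4690, c* = (1−0.16)·1.4690 ≈ 1.2339.
Maximizing c = f(k) − (n+g+δ)·k gives f'(k) = n+g+δ, i.e. 0.45·k^(0.45−1) = 0.1, so k_gold = (0.45/0.1)^(1/0.55) ≈ 15.4049.
y_gold = 15.4049^0.45 ≈ 3.4233, c_gold = y_gold − 0.1·k_gold ≈ 1.8828.
Gain: Δc = 1.8828 − 1.2339 ≈ 0.6489.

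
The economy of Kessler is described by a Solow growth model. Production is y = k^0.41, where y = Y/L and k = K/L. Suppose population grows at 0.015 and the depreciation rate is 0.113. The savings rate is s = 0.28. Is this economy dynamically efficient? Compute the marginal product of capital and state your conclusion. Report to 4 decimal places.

The effective depreciation rate is n + δ = 0.015 + 0.113 = 0.128.
Steady-state k*: s·k^0.41 = 0.128·k gives k* = (0.28/0.128)^(1/0.59) ≈ 3.7686.
MPK = 0.41·3.7686^(-0.59) ≈ 0.1874.
MPK > n+δ = 0.128, so the economy is dynamically efficient (under-saving).

dynamically efficient; MPK ≈ 0.1874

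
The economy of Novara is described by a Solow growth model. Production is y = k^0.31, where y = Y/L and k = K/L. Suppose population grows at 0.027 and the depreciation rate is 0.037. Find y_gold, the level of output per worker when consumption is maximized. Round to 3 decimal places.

The effective depreciation rate is n + δ = 0.027 + 0.037 = 0.064.
Setting f'(k) = n+δ gives 0.31·k^(0.31−1) = 0.064, hence k_gold = (0.31/0.064)^(1/0.69) ≈ 9.8405.
Output: y_gold = k_gold^0.31 = 9.8405^0.31 ≈ 2.0316.

y_gold ≈ 2.032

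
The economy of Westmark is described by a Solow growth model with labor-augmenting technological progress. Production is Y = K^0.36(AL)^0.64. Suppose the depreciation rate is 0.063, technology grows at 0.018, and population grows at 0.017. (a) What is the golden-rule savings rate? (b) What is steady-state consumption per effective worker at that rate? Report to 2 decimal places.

Break-even investment rate: n + g + δ = 0.017 + 0.018 + 0.063 = 0.098.
For Cobb-Douglas, s_gold equals capital's share: s_gold = 0.36.
Setting f'(k) = n+g+δ gives 0.36·k^(0.36−1) = 0.098, hence k_gold = (0.36/0.098)^(1/0.64) ≈ 7.6372.
y_gold = 7.6372^0.36 ≈ 2.0790; c_gold = (1−0.36)·y_gold ≈ 1.3306.

(a) s_gold = 0.36; (b) c_gold ≈ 1.33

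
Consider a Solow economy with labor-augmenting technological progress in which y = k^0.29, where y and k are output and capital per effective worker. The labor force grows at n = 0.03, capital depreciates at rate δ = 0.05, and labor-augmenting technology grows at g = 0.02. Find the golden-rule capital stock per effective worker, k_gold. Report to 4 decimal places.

k_gold ≈ 4.4799

Capital per effective worker breaks even when investment replaces (n + g + δ)·k; here n + g + δ = 0.1.
Maximizing c = f(k) − (n+g+δ)·k gives f'(k) = n+g+δ, i.e. 0.29·k^(0.29−1) = 0.1, so k_gold = (0.29/0.1)^(1/0.71) ≈ 4.4799.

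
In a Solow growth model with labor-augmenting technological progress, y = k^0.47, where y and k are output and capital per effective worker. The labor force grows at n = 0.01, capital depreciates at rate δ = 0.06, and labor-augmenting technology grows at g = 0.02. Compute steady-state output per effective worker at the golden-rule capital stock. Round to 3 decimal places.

Capital per effective worker breaks even when investment replaces (n + g + δ)·k; here n + g + δ = 0.09.
Maximizing c = f(k) − (n+g+δ)·k gives f'(k) = n+g+δ, i.e. 0.47·k^(0.47−1) = 0.09, so k_gold = (0.47/0.09)^(1/0.53) ≈ 22.6175.
Output: y_gold = k_gold^0.47 = 22.6175^0.47 ≈ 4.3310.

y_gold ≈ 4.331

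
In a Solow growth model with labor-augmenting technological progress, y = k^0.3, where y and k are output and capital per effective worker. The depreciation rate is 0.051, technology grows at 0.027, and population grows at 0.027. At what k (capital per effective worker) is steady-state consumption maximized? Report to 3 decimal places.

Capital per effective worker breaks even when investment replaces (n + g + δ)·k; here n + g + δ = 0.105.
Maximizing c = f(k) − (n+g+δ)·k gives f'(k) = n+g+δ, i.e. 0.3·k^(0.3−1) = 0.105, so k_gold = (0.3/0.105)^(1/0.7) ≈ 4.4806.

k_gold ≈ 4.481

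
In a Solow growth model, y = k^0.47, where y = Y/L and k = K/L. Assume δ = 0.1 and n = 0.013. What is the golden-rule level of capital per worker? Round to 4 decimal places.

k_gold ≈ 14.7218

Break-even investment rate: n + δ = 0.013 + 0.1 = 0.113.
Golden rule sets MPK = n+δ: 0.47·k^(0.47−1) = 0.113, so k_gold = (0.47/0.113)^(1/0.53) ≈ 14.7218.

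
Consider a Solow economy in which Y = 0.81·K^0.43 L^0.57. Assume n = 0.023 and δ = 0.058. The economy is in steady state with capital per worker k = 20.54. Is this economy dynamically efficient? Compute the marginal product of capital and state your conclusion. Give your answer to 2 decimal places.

dynamically inefficient; MPK ≈ 0.06

n + δ = 0.023 + 0.058 = 0.081.
MPK = 0.43·0.81·k^(0.43−1) = 0.43·0.81·20.54^(-0.57) ≈ 0.0622.
MPK < 0.081, so the economy is dynamically inefficient (over-saving).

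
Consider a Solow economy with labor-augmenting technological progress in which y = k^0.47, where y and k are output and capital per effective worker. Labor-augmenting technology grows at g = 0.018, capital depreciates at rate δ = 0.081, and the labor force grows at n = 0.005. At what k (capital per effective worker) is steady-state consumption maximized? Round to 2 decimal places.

n + g + δ = 0.005 + 0.018 + 0.081 = 0.104.
Setting f'(k) = n+g+δ gives 0.47·k^(0.47−1) = 0.104, hence k_gold = (0.47/0.104)^(1/0.53) ≈ 17.2175.

k_gold ≈ 17.22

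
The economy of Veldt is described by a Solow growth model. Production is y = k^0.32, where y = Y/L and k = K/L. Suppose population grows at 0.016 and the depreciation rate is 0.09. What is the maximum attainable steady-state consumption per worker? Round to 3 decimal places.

c_gold ≈ 1.144

Capital per worker breaks even when investment replaces (n + δ)·k; here n + δ = 0.106.
Setting f'(k) = n+δ gives 0.32·k^(0.32−1) = 0.106, hence k_gold = (0.32/0.106)^(1/0.68) ≈ 5.0775.
y_gold = 5.0775^0.32 ≈ 1.6819.
c_gold = y_gold − (n+δ)·k_gold = 1.6819 − 0.106·5.0775 ≈ 1.1437.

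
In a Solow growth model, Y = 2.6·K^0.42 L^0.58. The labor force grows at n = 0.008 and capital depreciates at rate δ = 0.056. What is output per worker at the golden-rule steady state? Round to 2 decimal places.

y_gold ≈ 20.28

Break-even investment rate: n + δ = 0.008 + 0.056 = 0.064.
Maximizing c = f(k) − (n+δ)·k gives f'(k) = n+δ, i.e. 0.42·2.6·k^(0.42−1) = 0.064, so k_gold = (0.42·2.6/0.064)^(1/0.58) ≈ 133.1102.
Output: y_gold = 2.6·k_gold^0.42 = 2.6·133.1102^0.42 ≈ 20.2835.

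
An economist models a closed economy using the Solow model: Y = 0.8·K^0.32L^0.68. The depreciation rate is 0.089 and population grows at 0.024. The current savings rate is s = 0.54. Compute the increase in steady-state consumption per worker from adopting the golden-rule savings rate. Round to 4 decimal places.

Δc ≈ 0.1076

Capital per worker breaks even when investment replaces (n + δ)·k; here n + δ = 0.113.
Current steady state (s = 0.54): k* = (0.54·0.8/0.113)^(1/0.68) ≈ 7.1859, y* = 0.8·7.1859^0.32 ≈ 1.5037, c* = (1−0.54)·1.5037 ≈ 0.6917.
Golden rule sets MPK = n+δ: 0.32·0.8·k^(0.32−1) = 0.113, so k_gold = (0.32·0.8/0.113)^(1/0.68) ≈ 3.3289.
y_gold = 0.8·3.3289^0.32 ≈ 1.1755, c_gold = y_gold − 0.113·k_gold ≈ 0.7993.
Gain: Δc = 0.7993 − 0.6917 ≈ 0.1076.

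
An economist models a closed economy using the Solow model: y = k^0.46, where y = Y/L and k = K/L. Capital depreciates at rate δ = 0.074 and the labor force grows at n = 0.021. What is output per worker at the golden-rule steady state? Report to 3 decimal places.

Break-even investment rate: n + δ = 0.021 + 0.074 = 0.095.
Golden rule sets MPK = n+δ: 0.46·k^(0.46−1) = 0.095, so k_gold = (0.46/0.095)^(1/0.54) ≈ 18.5602.
Output: y_gold = k_gold^0.46 = 18.5602^0.46 ≈ 3.8331.

y_gold ≈ 3.833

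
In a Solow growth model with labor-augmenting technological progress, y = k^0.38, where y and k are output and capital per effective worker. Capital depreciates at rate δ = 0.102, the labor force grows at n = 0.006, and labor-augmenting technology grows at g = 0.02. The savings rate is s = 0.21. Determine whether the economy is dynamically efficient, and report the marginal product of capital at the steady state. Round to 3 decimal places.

dynamically efficient; MPK ≈ 0.232

n + g + δ = 0.006 + 0.02 + 0.102 = 0.128.
Steady-state k*: s·k^0.38 = 0.128·k gives k* = (0.21/0.128)^(1/0.62) ≈ 2.2222.
MPK = 0.38·2.2222^(-0.62) ≈ 0.2316.
MPK > n+g+δ = 0.128, so the economy is dynamically efficient (under-saving).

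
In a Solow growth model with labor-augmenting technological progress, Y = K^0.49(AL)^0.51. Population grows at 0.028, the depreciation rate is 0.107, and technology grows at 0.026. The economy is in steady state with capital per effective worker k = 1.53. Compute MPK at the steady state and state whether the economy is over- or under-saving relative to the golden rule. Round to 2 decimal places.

Capital per effective worker breaks even when investment replaces (n + g + δ)·k; here n + g + δ = 0.161.
MPK = 0.49·k^(0.49−1) = 0.49·1.53^(-0.51) ≈ 0.3945.
MPK > 0.161, so the economy is dynamically efficient (under-saving).

under-saving; MPK ≈ 0.39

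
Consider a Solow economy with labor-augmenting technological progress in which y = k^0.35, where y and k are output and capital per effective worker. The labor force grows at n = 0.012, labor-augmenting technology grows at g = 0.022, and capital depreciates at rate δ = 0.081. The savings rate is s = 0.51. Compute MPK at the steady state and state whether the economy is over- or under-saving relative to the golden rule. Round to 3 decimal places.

over-saving; MPK ≈ 0.079

Capital per effective worker breaks even when investment replaces (n + g + δ)·k; here n + g + δ = 0.115.
Steady-state k*: s·k^0.35 = 0.115·k gives k* = (0.51/0.115)^(1/0.65) ≈ 9.8898.
MPK = 0.35·9.8898^(-0.65) ≈ 0.0789.
MPK < n+g+δ = 0.115, so the economy is dynamically inefficient (over-saving).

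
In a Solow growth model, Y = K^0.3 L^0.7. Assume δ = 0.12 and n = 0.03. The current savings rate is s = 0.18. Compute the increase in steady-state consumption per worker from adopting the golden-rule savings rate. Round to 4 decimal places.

Capital per worker breaks even when investment replaces (n + δ)·k; here n + δ = 0.15.
Current steady state (s = 0.18): k* = (0.18/0.15)^(1/0.7) ≈ 1.2975, y* = 1.2975^0.3 ≈ 1.0813, c* = (1−0.18)·1.0813 ≈ 0.8866.
Setting f'(k) = n+δ gives 0.3·k^(0.3−1) = 0.15, hence k_gold = (0.3/0.15)^(1/0.7) ≈ 2.6918.
y_gold = 2.6918^0.3 ≈ 1.3459, c_gold = y_gold − 0.15·k_gold ≈ 0.9421.
Gain: Δc = 0.9421 − 0.8866 ≈ 0.0555.

Δc ≈ 0.0555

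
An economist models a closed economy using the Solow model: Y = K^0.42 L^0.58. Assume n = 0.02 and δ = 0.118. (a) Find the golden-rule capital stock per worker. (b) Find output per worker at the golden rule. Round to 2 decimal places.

(a) k_gold ≈ 6.81; (b) y_gold ≈ 2.24

The effective depreciation rate is n + δ = 0.02 + 0.118 = 0.138.
Setting f'(k) = n+δ gives 0.42·k^(0.42−1) = 0.138, hence k_gold = (0.42/0.138)^(1/0.58) ≈ 6.8139.
y_gold = 6.8139^0.42 ≈ 2.2389.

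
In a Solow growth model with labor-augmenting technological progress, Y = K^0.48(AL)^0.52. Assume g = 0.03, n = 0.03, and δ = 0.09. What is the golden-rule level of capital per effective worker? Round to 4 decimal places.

k_gold ≈ 9.3636

n + g + δ = 0.03 + 0.03 + 0.09 = 0.15.
At the golden rule the marginal product of capital equals n+g+δ: 0.48·k^(0.48−1) = 0.15. Solving, k_gold = (0.48/0.15)^(1/0.52) ≈ 9.3636.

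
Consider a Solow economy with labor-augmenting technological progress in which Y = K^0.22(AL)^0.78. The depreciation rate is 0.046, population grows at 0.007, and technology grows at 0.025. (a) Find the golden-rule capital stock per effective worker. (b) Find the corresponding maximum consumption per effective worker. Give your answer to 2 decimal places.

Capital per effective worker breaks even when investment replaces (n + g + δ)·k; here n + g + δ = 0.078.
Golden rule sets MPK = n+g+δ: 0.22·k^(0.22−1) = 0.078, so k_gold = (0.22/0.078)^(1/0.78) ≈ 3.7787.
y_gold = 3.7787^0.22 ≈ 1.3397; c_gold = y_gold − 0.078·k_gold ≈ 1.0450.

(a) k_gold ≈ 3.78; (b) c_gold ≈ 1.04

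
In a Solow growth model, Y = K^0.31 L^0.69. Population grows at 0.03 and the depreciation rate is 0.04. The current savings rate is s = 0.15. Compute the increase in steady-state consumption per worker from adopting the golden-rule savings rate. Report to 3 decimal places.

Δc ≈ 0.149

n + δ = 0.03 + 0.04 = 0.07.
Current steady state (s = 0.15): k* = (0.15/0.07)^(1/0.69) ≈ 3.0179, y* = 3.0179^0.31 ≈ 1.4083, c* = (1−0.15)·1.4083 ≈ 1.1971.
Golden rule sets MPK = n+δ: 0.31·k^(0.31−1) = 0.07, so k_gold = (0.31/0.07)^(1/0.69) ≈ 8.6420.
y_gold = 8.6420^0.31 ≈ 1.9514, c_gold = y_gold − 0.07·k_gold ≈ 1.3465.
Gain: Δc = 1.3465 − 1.1971 ≈ 0.1494.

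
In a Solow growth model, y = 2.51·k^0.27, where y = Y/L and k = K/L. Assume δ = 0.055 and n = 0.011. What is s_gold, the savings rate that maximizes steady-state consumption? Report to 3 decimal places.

s_gold = 0.270

Break-even investment rate: n + δ = 0.011 + 0.055 = 0.066.
At the golden rule MPK = n+δ, and in any Cobb-Douglas steady state s = (n+δ)·k/y = MPK·k/y = capital's share 0.27.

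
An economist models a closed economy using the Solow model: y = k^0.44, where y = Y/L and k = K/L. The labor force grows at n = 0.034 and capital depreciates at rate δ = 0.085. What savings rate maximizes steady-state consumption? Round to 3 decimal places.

Capital per worker breaks even when investment replaces (n + δ)·k; here n + δ = 0.119.
At the golden rule MPK = n+δ, and in any Cobb-Douglas steady state s = (n+δ)·k/y = MPK·k/y = capital's share 0.44.

s_gold = 0.440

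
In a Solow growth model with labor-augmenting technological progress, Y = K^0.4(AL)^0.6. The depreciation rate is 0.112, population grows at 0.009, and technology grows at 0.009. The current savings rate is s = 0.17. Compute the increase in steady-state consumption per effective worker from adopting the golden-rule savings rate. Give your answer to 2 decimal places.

Δc ≈ 0.28

The effective depreciation rate is n + g + δ = 0.009 + 0.009 + 0.112 = 0.13.
Current steady state (s = 0.17): k* = (0.17/0.13)^(1/0.6) ≈ 1.5638, y* = 1.5638^0.4 ≈ 1.1958, c* = (1−0.17)·1.1958 ≈ 0.9925.
Setting f'(k) = n+g+δ gives 0.4·k^(0.4−1) = 0.13, hence k_gold = (0.4/0.13)^(1/0.6) ≈ 6.5092.
y_gold = 6.5092^0.4 ≈ 2.1155, c_gold = y_gold − 0.13·k_gold ≈ 1.2693.
Gain: Δc = 1.2693 − 0.9925 ≈ 0.2768.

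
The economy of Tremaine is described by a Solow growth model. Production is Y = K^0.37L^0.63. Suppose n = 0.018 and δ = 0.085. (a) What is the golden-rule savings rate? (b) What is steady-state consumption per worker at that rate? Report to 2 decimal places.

Break-even investment rate: n + δ = 0.018 + 0.085 = 0.103.
For Cobb-Douglas, s_gold equals capital's share: s_gold = 0.37.
Golden rule sets MPK = n+δ: 0.37·k^(0.37−1) = 0.103, so k_gold = (0.37/0.103)^(1/0.63) ≈ 7.6126.
y_gold = 7.6126^0.37 ≈ 2.1192; c_gold = (1−0.37)·y_gold ≈ 1.3351.

(a) s_gold = 0.37; (b) c_gold ≈ 1.34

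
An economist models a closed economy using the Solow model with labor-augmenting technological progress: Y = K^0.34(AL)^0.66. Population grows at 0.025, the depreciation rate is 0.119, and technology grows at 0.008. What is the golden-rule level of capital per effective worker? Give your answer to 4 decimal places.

n + g + δ = 0.025 + 0.008 + 0.119 = 0.152.
Setting f'(k) = n+g+δ gives 0.34·k^(0.34−1) = 0.152, hence k_gold = (0.34/0.152)^(1/0.66) ≈ 3.3865.

k_gold ≈ 3.3865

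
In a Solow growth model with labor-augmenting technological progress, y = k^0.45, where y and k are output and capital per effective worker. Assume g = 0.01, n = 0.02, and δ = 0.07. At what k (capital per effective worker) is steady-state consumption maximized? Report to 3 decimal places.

Capital per effective worker breaks even when investment replaces (n + g + δ)·k; here n + g + δ = 0.1.
At the golden rule the marginal product of capital equals n+g+δ: 0.45·k^(0.45−1) = 0.1. Solving, k_gold = (0.45/0.1)^(1/0.55) ≈ 15.4049.

k_gold ≈ 15.405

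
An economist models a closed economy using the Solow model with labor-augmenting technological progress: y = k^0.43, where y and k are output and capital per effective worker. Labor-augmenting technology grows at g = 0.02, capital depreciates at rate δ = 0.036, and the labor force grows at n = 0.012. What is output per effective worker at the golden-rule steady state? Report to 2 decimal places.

Capital per effective worker breaks even when investment replaces (n + g + δ)·k; here n + g + δ = 0.068.
At the golden rule the marginal product of capital equals n+g+δ: 0.43·k^(0.43−1) = 0.068. Solving, k_gold = (0.43/0.068)^(1/0.57) ≈ 25.4210.
Output: y_gold = k_gold^0.43 = 25.4210^0.43 ≈ 4.0201.

y_gold ≈ 4.02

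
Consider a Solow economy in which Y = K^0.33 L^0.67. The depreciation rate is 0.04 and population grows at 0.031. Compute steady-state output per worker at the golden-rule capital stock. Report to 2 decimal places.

Capital per worker breaks even when investment replaces (n + δ)·k; here n + δ = 0.071.
Golden rule sets MPK = n+δ: 0.33·k^(0.33−1) = 0.071, so k_gold = (0.33/0.071)^(1/0.67) ≈ 9.9061.
Output: y_gold = k_gold^0.33 = 9.9061^0.33 ≈ 2.1313.

y_gold ≈ 2.13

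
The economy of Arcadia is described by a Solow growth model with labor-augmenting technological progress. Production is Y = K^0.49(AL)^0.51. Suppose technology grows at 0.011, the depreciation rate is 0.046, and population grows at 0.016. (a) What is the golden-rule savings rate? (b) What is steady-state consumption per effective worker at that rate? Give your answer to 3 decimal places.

Break-even investment rate: n + g + δ = 0.016 + 0.011 + 0.046 = 0.073.
For Cobb-Douglas, s_gold equals capital's share: s_gold = 0.49.
At the golden rule the marginal product of capital equals n+g+δ: 0.49·k^(0.49−1) = 0.073. Solving, k_gold = (0.49/0.073)^(1/0.51) ≈ 41.8138.
y_gold = 41.8138^0.49 ≈ 6.2294; c_gold = (1−0.49)·y_gold ≈ 3.1770.

(a) s_gold = 0.490; (b) c_gold ≈ 3.177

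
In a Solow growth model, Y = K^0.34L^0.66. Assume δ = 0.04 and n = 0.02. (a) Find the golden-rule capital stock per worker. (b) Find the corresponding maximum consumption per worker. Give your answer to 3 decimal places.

(a) k_gold ≈ 13.849; (b) c_gold ≈ 1.613

Break-even investment rate: n + δ = 0.02 + 0.04 = 0.06.
At the golden rule the marginal product of capital equals n+δ: 0.34·k^(0.34−1) = 0.06. Solving, k_gold = (0.34/0.06)^(1/0.66) ≈ 13.8486.
y_gold = 13.8486^0.34 ≈ 2.4439; c_gold = y_gold − 0.06·k_gold ≈ 1.6130.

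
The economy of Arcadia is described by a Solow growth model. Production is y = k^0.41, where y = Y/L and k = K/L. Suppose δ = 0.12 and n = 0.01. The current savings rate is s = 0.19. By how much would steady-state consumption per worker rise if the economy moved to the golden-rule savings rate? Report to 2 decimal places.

Break-even investment rate: n + δ = 0.01 + 0.12 = 0.13.
Current steady state (s = 0.19): k* = (0.19/0.13)^(1/0.59) ≈ 1.9026, y* = 1.9026^0.41 ≈ 1.3018, c* = (1−0.19)·1.3018 ≈ 1.0544.
Maximizing c = f(k) − (n+δ)·k gives f'(k) = n+δ, i.e. 0.41·k^(0.41−1) = 0.13, so k_gold = (0.41/0.13)^(1/0.59) ≈ 7.0064.
y_gold = 7.0064^0.41 ≈ 2.2215, c_gold = y_gold − 0.13·k_gold ≈ 1.3107.
Gain: Δc = 1.3107 − 1.0544 ≈ 0.2563.

Δc ≈ 0.26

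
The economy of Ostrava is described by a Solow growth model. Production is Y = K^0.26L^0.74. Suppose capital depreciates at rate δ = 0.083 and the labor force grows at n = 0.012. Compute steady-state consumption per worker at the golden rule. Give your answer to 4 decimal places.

Capital per worker breaks even when investment replaces (n + δ)·k; here n + δ = 0.095.
Maximizing c = f(k) − (n+δ)·k gives f'(k) = n+δ, i.e. 0.26·k^(0.26−1) = 0.095, so k_gold = (0.26/0.095)^(1/0.74) ≈ 3.8983.
y_gold = 3.8983^0.26 ≈ 1.4244.
c_gold = y_gold − (n+δ)·k_gold = 1.4244 − 0.095·3.8983 ≈ 1.0540.

c_gold ≈ 1.0540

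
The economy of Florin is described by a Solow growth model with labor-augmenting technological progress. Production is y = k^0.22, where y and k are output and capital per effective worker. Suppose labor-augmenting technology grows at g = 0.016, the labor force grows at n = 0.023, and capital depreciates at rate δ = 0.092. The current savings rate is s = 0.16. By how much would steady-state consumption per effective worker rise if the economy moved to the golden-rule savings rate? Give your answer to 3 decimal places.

Δc ≈ 0.014

Capital per effective worker breaks even when investment replaces (n + g + δ)·k; here n + g + δ = 0.131.
Current steady state (s = 0.16): k* = (0.16/0.131)^(1/0.78) ≈ 1.2922, y* = 1.2922^0.22 ≈ 1.0580, c* = (1−0.16)·1.0580 ≈ 0.8887.
Golden rule sets MPK = n+g+δ: 0.22·k^(0.22−1) = 0.131, so k_gold = (0.22/0.131)^(1/0.78) ≈ 1.9438.
y_gold = 1.9438^0.22 ≈ 1.1575, c_gold = y_gold − 0.131·k_gold ≈ 0.9028.
Gain: Δc = 0.9028 − 0.8887 ≈ 0.0141.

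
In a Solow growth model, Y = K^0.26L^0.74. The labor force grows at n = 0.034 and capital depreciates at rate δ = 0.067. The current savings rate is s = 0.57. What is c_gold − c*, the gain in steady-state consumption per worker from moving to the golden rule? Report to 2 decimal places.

Δc ≈ 0.24

Capital per worker breaks even when investment replaces (n + δ)·k; here n + δ = 0.101.
Current steady state (s = 0.57): k* = (0.57/0.101)^(1/0.74) ≈ 10.3660, y* = 10.3660^0.26 ≈ 1.8368, c* = (1−0.57)·1.8368 ≈ 0.7898.
At the golden rule the marginal product of capital equals n+δ: 0.26·k^(0.26−1) = 0.101. Solving, k_gold = (0.26/0.101)^(1/0.74) ≈ 3.5887.
y_gold = 3.5887^0.26 ≈ 1.3941, c_gold = y_gold − 0.101·k_gold ≈ 1.0316.
Gain: Δc = 1.0316 − 0.7898 ≈ 0.2418.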